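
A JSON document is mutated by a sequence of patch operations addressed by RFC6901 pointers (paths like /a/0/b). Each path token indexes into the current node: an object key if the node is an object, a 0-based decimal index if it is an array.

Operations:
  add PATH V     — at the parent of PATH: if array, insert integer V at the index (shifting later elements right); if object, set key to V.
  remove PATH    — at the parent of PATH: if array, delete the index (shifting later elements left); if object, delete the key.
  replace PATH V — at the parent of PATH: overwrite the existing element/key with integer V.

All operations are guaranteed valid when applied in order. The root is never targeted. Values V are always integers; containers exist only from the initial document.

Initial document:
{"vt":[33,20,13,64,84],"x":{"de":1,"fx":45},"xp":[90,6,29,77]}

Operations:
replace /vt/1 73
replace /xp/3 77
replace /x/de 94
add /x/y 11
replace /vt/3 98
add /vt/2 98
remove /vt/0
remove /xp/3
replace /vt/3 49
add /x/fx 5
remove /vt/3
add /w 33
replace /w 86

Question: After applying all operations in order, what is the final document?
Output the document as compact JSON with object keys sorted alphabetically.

Answer: {"vt":[73,98,13,84],"w":86,"x":{"de":94,"fx":5,"y":11},"xp":[90,6,29]}

Derivation:
After op 1 (replace /vt/1 73): {"vt":[33,73,13,64,84],"x":{"de":1,"fx":45},"xp":[90,6,29,77]}
After op 2 (replace /xp/3 77): {"vt":[33,73,13,64,84],"x":{"de":1,"fx":45},"xp":[90,6,29,77]}
After op 3 (replace /x/de 94): {"vt":[33,73,13,64,84],"x":{"de":94,"fx":45},"xp":[90,6,29,77]}
After op 4 (add /x/y 11): {"vt":[33,73,13,64,84],"x":{"de":94,"fx":45,"y":11},"xp":[90,6,29,77]}
After op 5 (replace /vt/3 98): {"vt":[33,73,13,98,84],"x":{"de":94,"fx":45,"y":11},"xp":[90,6,29,77]}
After op 6 (add /vt/2 98): {"vt":[33,73,98,13,98,84],"x":{"de":94,"fx":45,"y":11},"xp":[90,6,29,77]}
After op 7 (remove /vt/0): {"vt":[73,98,13,98,84],"x":{"de":94,"fx":45,"y":11},"xp":[90,6,29,77]}
After op 8 (remove /xp/3): {"vt":[73,98,13,98,84],"x":{"de":94,"fx":45,"y":11},"xp":[90,6,29]}
After op 9 (replace /vt/3 49): {"vt":[73,98,13,49,84],"x":{"de":94,"fx":45,"y":11},"xp":[90,6,29]}
After op 10 (add /x/fx 5): {"vt":[73,98,13,49,84],"x":{"de":94,"fx":5,"y":11},"xp":[90,6,29]}
After op 11 (remove /vt/3): {"vt":[73,98,13,84],"x":{"de":94,"fx":5,"y":11},"xp":[90,6,29]}
After op 12 (add /w 33): {"vt":[73,98,13,84],"w":33,"x":{"de":94,"fx":5,"y":11},"xp":[90,6,29]}
After op 13 (replace /w 86): {"vt":[73,98,13,84],"w":86,"x":{"de":94,"fx":5,"y":11},"xp":[90,6,29]}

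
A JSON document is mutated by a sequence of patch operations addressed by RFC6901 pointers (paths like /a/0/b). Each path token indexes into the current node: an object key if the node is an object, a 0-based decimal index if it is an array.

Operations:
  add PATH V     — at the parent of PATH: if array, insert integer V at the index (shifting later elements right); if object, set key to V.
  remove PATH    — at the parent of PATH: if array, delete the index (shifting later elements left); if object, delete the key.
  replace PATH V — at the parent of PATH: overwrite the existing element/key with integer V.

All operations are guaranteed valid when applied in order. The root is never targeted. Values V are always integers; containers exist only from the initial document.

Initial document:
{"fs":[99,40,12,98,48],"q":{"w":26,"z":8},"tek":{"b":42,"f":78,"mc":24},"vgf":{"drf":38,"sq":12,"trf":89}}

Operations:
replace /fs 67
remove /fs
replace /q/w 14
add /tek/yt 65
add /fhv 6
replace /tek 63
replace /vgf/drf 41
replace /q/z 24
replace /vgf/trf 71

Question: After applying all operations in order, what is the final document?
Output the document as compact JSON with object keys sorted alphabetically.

Answer: {"fhv":6,"q":{"w":14,"z":24},"tek":63,"vgf":{"drf":41,"sq":12,"trf":71}}

Derivation:
After op 1 (replace /fs 67): {"fs":67,"q":{"w":26,"z":8},"tek":{"b":42,"f":78,"mc":24},"vgf":{"drf":38,"sq":12,"trf":89}}
After op 2 (remove /fs): {"q":{"w":26,"z":8},"tek":{"b":42,"f":78,"mc":24},"vgf":{"drf":38,"sq":12,"trf":89}}
After op 3 (replace /q/w 14): {"q":{"w":14,"z":8},"tek":{"b":42,"f":78,"mc":24},"vgf":{"drf":38,"sq":12,"trf":89}}
After op 4 (add /tek/yt 65): {"q":{"w":14,"z":8},"tek":{"b":42,"f":78,"mc":24,"yt":65},"vgf":{"drf":38,"sq":12,"trf":89}}
After op 5 (add /fhv 6): {"fhv":6,"q":{"w":14,"z":8},"tek":{"b":42,"f":78,"mc":24,"yt":65},"vgf":{"drf":38,"sq":12,"trf":89}}
After op 6 (replace /tek 63): {"fhv":6,"q":{"w":14,"z":8},"tek":63,"vgf":{"drf":38,"sq":12,"trf":89}}
After op 7 (replace /vgf/drf 41): {"fhv":6,"q":{"w":14,"z":8},"tek":63,"vgf":{"drf":41,"sq":12,"trf":89}}
After op 8 (replace /q/z 24): {"fhv":6,"q":{"w":14,"z":24},"tek":63,"vgf":{"drf":41,"sq":12,"trf":89}}
After op 9 (replace /vgf/trf 71): {"fhv":6,"q":{"w":14,"z":24},"tek":63,"vgf":{"drf":41,"sq":12,"trf":71}}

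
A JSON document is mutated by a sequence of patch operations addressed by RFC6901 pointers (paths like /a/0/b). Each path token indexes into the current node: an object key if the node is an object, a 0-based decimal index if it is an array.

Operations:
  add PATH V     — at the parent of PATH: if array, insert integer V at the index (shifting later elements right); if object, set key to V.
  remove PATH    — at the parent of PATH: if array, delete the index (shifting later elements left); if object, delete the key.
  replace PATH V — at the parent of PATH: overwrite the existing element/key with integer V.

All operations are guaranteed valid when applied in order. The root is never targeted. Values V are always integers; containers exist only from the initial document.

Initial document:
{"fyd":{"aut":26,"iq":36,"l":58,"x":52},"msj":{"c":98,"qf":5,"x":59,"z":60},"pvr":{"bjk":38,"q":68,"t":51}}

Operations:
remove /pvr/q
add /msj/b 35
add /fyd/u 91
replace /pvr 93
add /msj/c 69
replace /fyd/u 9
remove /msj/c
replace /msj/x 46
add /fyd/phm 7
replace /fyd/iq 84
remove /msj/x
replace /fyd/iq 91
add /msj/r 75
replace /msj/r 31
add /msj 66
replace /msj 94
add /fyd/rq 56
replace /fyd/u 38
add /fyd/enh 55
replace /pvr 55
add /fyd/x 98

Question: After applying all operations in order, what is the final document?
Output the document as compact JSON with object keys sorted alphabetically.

After op 1 (remove /pvr/q): {"fyd":{"aut":26,"iq":36,"l":58,"x":52},"msj":{"c":98,"qf":5,"x":59,"z":60},"pvr":{"bjk":38,"t":51}}
After op 2 (add /msj/b 35): {"fyd":{"aut":26,"iq":36,"l":58,"x":52},"msj":{"b":35,"c":98,"qf":5,"x":59,"z":60},"pvr":{"bjk":38,"t":51}}
After op 3 (add /fyd/u 91): {"fyd":{"aut":26,"iq":36,"l":58,"u":91,"x":52},"msj":{"b":35,"c":98,"qf":5,"x":59,"z":60},"pvr":{"bjk":38,"t":51}}
After op 4 (replace /pvr 93): {"fyd":{"aut":26,"iq":36,"l":58,"u":91,"x":52},"msj":{"b":35,"c":98,"qf":5,"x":59,"z":60},"pvr":93}
After op 5 (add /msj/c 69): {"fyd":{"aut":26,"iq":36,"l":58,"u":91,"x":52},"msj":{"b":35,"c":69,"qf":5,"x":59,"z":60},"pvr":93}
After op 6 (replace /fyd/u 9): {"fyd":{"aut":26,"iq":36,"l":58,"u":9,"x":52},"msj":{"b":35,"c":69,"qf":5,"x":59,"z":60},"pvr":93}
After op 7 (remove /msj/c): {"fyd":{"aut":26,"iq":36,"l":58,"u":9,"x":52},"msj":{"b":35,"qf":5,"x":59,"z":60},"pvr":93}
After op 8 (replace /msj/x 46): {"fyd":{"aut":26,"iq":36,"l":58,"u":9,"x":52},"msj":{"b":35,"qf":5,"x":46,"z":60},"pvr":93}
After op 9 (add /fyd/phm 7): {"fyd":{"aut":26,"iq":36,"l":58,"phm":7,"u":9,"x":52},"msj":{"b":35,"qf":5,"x":46,"z":60},"pvr":93}
After op 10 (replace /fyd/iq 84): {"fyd":{"aut":26,"iq":84,"l":58,"phm":7,"u":9,"x":52},"msj":{"b":35,"qf":5,"x":46,"z":60},"pvr":93}
After op 11 (remove /msj/x): {"fyd":{"aut":26,"iq":84,"l":58,"phm":7,"u":9,"x":52},"msj":{"b":35,"qf":5,"z":60},"pvr":93}
After op 12 (replace /fyd/iq 91): {"fyd":{"aut":26,"iq":91,"l":58,"phm":7,"u":9,"x":52},"msj":{"b":35,"qf":5,"z":60},"pvr":93}
After op 13 (add /msj/r 75): {"fyd":{"aut":26,"iq":91,"l":58,"phm":7,"u":9,"x":52},"msj":{"b":35,"qf":5,"r":75,"z":60},"pvr":93}
After op 14 (replace /msj/r 31): {"fyd":{"aut":26,"iq":91,"l":58,"phm":7,"u":9,"x":52},"msj":{"b":35,"qf":5,"r":31,"z":60},"pvr":93}
After op 15 (add /msj 66): {"fyd":{"aut":26,"iq":91,"l":58,"phm":7,"u":9,"x":52},"msj":66,"pvr":93}
After op 16 (replace /msj 94): {"fyd":{"aut":26,"iq":91,"l":58,"phm":7,"u":9,"x":52},"msj":94,"pvr":93}
After op 17 (add /fyd/rq 56): {"fyd":{"aut":26,"iq":91,"l":58,"phm":7,"rq":56,"u":9,"x":52},"msj":94,"pvr":93}
After op 18 (replace /fyd/u 38): {"fyd":{"aut":26,"iq":91,"l":58,"phm":7,"rq":56,"u":38,"x":52},"msj":94,"pvr":93}
After op 19 (add /fyd/enh 55): {"fyd":{"aut":26,"enh":55,"iq":91,"l":58,"phm":7,"rq":56,"u":38,"x":52},"msj":94,"pvr":93}
After op 20 (replace /pvr 55): {"fyd":{"aut":26,"enh":55,"iq":91,"l":58,"phm":7,"rq":56,"u":38,"x":52},"msj":94,"pvr":55}
After op 21 (add /fyd/x 98): {"fyd":{"aut":26,"enh":55,"iq":91,"l":58,"phm":7,"rq":56,"u":38,"x":98},"msj":94,"pvr":55}

Answer: {"fyd":{"aut":26,"enh":55,"iq":91,"l":58,"phm":7,"rq":56,"u":38,"x":98},"msj":94,"pvr":55}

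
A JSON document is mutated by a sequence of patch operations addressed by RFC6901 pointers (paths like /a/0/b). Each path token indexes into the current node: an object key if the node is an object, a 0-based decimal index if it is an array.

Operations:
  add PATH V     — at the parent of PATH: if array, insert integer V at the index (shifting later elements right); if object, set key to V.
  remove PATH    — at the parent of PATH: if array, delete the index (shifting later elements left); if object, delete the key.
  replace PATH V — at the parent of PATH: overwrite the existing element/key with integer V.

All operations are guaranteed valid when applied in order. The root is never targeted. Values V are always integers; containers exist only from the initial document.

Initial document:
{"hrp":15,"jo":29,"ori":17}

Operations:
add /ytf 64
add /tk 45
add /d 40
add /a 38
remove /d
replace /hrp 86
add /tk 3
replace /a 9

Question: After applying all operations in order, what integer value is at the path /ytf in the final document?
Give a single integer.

Answer: 64

Derivation:
After op 1 (add /ytf 64): {"hrp":15,"jo":29,"ori":17,"ytf":64}
After op 2 (add /tk 45): {"hrp":15,"jo":29,"ori":17,"tk":45,"ytf":64}
After op 3 (add /d 40): {"d":40,"hrp":15,"jo":29,"ori":17,"tk":45,"ytf":64}
After op 4 (add /a 38): {"a":38,"d":40,"hrp":15,"jo":29,"ori":17,"tk":45,"ytf":64}
After op 5 (remove /d): {"a":38,"hrp":15,"jo":29,"ori":17,"tk":45,"ytf":64}
After op 6 (replace /hrp 86): {"a":38,"hrp":86,"jo":29,"ori":17,"tk":45,"ytf":64}
After op 7 (add /tk 3): {"a":38,"hrp":86,"jo":29,"ori":17,"tk":3,"ytf":64}
After op 8 (replace /a 9): {"a":9,"hrp":86,"jo":29,"ori":17,"tk":3,"ytf":64}
Value at /ytf: 64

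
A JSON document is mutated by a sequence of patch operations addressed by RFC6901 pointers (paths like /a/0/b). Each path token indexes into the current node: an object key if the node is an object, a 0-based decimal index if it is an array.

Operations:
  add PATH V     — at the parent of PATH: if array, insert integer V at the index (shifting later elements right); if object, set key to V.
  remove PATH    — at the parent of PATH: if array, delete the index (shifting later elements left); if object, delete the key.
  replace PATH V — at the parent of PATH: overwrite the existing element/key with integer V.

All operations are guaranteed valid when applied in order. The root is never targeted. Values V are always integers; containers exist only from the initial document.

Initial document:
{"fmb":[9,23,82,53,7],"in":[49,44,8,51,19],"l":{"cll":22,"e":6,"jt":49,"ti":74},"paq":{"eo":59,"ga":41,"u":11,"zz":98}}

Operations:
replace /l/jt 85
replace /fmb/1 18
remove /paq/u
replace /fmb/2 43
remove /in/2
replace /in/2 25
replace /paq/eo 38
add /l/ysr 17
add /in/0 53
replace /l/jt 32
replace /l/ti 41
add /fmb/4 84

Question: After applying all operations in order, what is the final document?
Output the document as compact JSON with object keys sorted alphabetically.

Answer: {"fmb":[9,18,43,53,84,7],"in":[53,49,44,25,19],"l":{"cll":22,"e":6,"jt":32,"ti":41,"ysr":17},"paq":{"eo":38,"ga":41,"zz":98}}

Derivation:
After op 1 (replace /l/jt 85): {"fmb":[9,23,82,53,7],"in":[49,44,8,51,19],"l":{"cll":22,"e":6,"jt":85,"ti":74},"paq":{"eo":59,"ga":41,"u":11,"zz":98}}
After op 2 (replace /fmb/1 18): {"fmb":[9,18,82,53,7],"in":[49,44,8,51,19],"l":{"cll":22,"e":6,"jt":85,"ti":74},"paq":{"eo":59,"ga":41,"u":11,"zz":98}}
After op 3 (remove /paq/u): {"fmb":[9,18,82,53,7],"in":[49,44,8,51,19],"l":{"cll":22,"e":6,"jt":85,"ti":74},"paq":{"eo":59,"ga":41,"zz":98}}
After op 4 (replace /fmb/2 43): {"fmb":[9,18,43,53,7],"in":[49,44,8,51,19],"l":{"cll":22,"e":6,"jt":85,"ti":74},"paq":{"eo":59,"ga":41,"zz":98}}
After op 5 (remove /in/2): {"fmb":[9,18,43,53,7],"in":[49,44,51,19],"l":{"cll":22,"e":6,"jt":85,"ti":74},"paq":{"eo":59,"ga":41,"zz":98}}
After op 6 (replace /in/2 25): {"fmb":[9,18,43,53,7],"in":[49,44,25,19],"l":{"cll":22,"e":6,"jt":85,"ti":74},"paq":{"eo":59,"ga":41,"zz":98}}
After op 7 (replace /paq/eo 38): {"fmb":[9,18,43,53,7],"in":[49,44,25,19],"l":{"cll":22,"e":6,"jt":85,"ti":74},"paq":{"eo":38,"ga":41,"zz":98}}
After op 8 (add /l/ysr 17): {"fmb":[9,18,43,53,7],"in":[49,44,25,19],"l":{"cll":22,"e":6,"jt":85,"ti":74,"ysr":17},"paq":{"eo":38,"ga":41,"zz":98}}
After op 9 (add /in/0 53): {"fmb":[9,18,43,53,7],"in":[53,49,44,25,19],"l":{"cll":22,"e":6,"jt":85,"ti":74,"ysr":17},"paq":{"eo":38,"ga":41,"zz":98}}
After op 10 (replace /l/jt 32): {"fmb":[9,18,43,53,7],"in":[53,49,44,25,19],"l":{"cll":22,"e":6,"jt":32,"ti":74,"ysr":17},"paq":{"eo":38,"ga":41,"zz":98}}
After op 11 (replace /l/ti 41): {"fmb":[9,18,43,53,7],"in":[53,49,44,25,19],"l":{"cll":22,"e":6,"jt":32,"ti":41,"ysr":17},"paq":{"eo":38,"ga":41,"zz":98}}
After op 12 (add /fmb/4 84): {"fmb":[9,18,43,53,84,7],"in":[53,49,44,25,19],"l":{"cll":22,"e":6,"jt":32,"ti":41,"ysr":17},"paq":{"eo":38,"ga":41,"zz":98}}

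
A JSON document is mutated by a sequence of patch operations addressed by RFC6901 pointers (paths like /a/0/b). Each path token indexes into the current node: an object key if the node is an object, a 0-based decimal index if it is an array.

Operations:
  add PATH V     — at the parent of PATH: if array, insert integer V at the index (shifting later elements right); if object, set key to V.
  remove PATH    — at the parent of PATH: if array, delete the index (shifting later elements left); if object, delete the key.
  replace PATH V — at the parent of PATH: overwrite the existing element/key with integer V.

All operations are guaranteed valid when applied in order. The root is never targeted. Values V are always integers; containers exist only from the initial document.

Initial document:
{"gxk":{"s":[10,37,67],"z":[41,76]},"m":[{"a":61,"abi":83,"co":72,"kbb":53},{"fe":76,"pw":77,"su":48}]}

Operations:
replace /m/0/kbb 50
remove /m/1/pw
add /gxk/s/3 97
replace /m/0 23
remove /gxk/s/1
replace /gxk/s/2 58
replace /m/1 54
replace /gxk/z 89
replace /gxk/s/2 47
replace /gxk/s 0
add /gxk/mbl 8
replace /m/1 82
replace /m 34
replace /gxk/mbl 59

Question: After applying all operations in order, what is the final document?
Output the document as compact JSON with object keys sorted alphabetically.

After op 1 (replace /m/0/kbb 50): {"gxk":{"s":[10,37,67],"z":[41,76]},"m":[{"a":61,"abi":83,"co":72,"kbb":50},{"fe":76,"pw":77,"su":48}]}
After op 2 (remove /m/1/pw): {"gxk":{"s":[10,37,67],"z":[41,76]},"m":[{"a":61,"abi":83,"co":72,"kbb":50},{"fe":76,"su":48}]}
After op 3 (add /gxk/s/3 97): {"gxk":{"s":[10,37,67,97],"z":[41,76]},"m":[{"a":61,"abi":83,"co":72,"kbb":50},{"fe":76,"su":48}]}
After op 4 (replace /m/0 23): {"gxk":{"s":[10,37,67,97],"z":[41,76]},"m":[23,{"fe":76,"su":48}]}
After op 5 (remove /gxk/s/1): {"gxk":{"s":[10,67,97],"z":[41,76]},"m":[23,{"fe":76,"su":48}]}
After op 6 (replace /gxk/s/2 58): {"gxk":{"s":[10,67,58],"z":[41,76]},"m":[23,{"fe":76,"su":48}]}
After op 7 (replace /m/1 54): {"gxk":{"s":[10,67,58],"z":[41,76]},"m":[23,54]}
After op 8 (replace /gxk/z 89): {"gxk":{"s":[10,67,58],"z":89},"m":[23,54]}
After op 9 (replace /gxk/s/2 47): {"gxk":{"s":[10,67,47],"z":89},"m":[23,54]}
After op 10 (replace /gxk/s 0): {"gxk":{"s":0,"z":89},"m":[23,54]}
After op 11 (add /gxk/mbl 8): {"gxk":{"mbl":8,"s":0,"z":89},"m":[23,54]}
After op 12 (replace /m/1 82): {"gxk":{"mbl":8,"s":0,"z":89},"m":[23,82]}
After op 13 (replace /m 34): {"gxk":{"mbl":8,"s":0,"z":89},"m":34}
After op 14 (replace /gxk/mbl 59): {"gxk":{"mbl":59,"s":0,"z":89},"m":34}

Answer: {"gxk":{"mbl":59,"s":0,"z":89},"m":34}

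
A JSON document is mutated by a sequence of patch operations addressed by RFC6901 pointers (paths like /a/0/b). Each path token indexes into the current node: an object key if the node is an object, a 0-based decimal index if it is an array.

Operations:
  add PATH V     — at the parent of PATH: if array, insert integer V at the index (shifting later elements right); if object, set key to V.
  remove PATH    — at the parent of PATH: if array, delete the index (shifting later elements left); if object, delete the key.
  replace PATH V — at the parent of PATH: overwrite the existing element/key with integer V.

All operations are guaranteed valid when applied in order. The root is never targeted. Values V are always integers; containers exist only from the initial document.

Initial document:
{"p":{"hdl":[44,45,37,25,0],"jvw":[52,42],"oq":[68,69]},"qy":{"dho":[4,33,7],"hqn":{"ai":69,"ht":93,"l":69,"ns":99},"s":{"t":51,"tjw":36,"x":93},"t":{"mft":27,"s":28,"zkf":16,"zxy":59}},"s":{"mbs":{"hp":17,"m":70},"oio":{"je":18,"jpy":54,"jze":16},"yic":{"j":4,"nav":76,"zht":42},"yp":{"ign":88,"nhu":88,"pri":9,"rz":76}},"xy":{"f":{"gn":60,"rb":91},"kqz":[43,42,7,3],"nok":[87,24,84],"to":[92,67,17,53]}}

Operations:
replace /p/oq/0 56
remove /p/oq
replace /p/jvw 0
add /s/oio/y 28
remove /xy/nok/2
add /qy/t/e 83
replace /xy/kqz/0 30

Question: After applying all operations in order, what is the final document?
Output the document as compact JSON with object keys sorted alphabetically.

After op 1 (replace /p/oq/0 56): {"p":{"hdl":[44,45,37,25,0],"jvw":[52,42],"oq":[56,69]},"qy":{"dho":[4,33,7],"hqn":{"ai":69,"ht":93,"l":69,"ns":99},"s":{"t":51,"tjw":36,"x":93},"t":{"mft":27,"s":28,"zkf":16,"zxy":59}},"s":{"mbs":{"hp":17,"m":70},"oio":{"je":18,"jpy":54,"jze":16},"yic":{"j":4,"nav":76,"zht":42},"yp":{"ign":88,"nhu":88,"pri":9,"rz":76}},"xy":{"f":{"gn":60,"rb":91},"kqz":[43,42,7,3],"nok":[87,24,84],"to":[92,67,17,53]}}
After op 2 (remove /p/oq): {"p":{"hdl":[44,45,37,25,0],"jvw":[52,42]},"qy":{"dho":[4,33,7],"hqn":{"ai":69,"ht":93,"l":69,"ns":99},"s":{"t":51,"tjw":36,"x":93},"t":{"mft":27,"s":28,"zkf":16,"zxy":59}},"s":{"mbs":{"hp":17,"m":70},"oio":{"je":18,"jpy":54,"jze":16},"yic":{"j":4,"nav":76,"zht":42},"yp":{"ign":88,"nhu":88,"pri":9,"rz":76}},"xy":{"f":{"gn":60,"rb":91},"kqz":[43,42,7,3],"nok":[87,24,84],"to":[92,67,17,53]}}
After op 3 (replace /p/jvw 0): {"p":{"hdl":[44,45,37,25,0],"jvw":0},"qy":{"dho":[4,33,7],"hqn":{"ai":69,"ht":93,"l":69,"ns":99},"s":{"t":51,"tjw":36,"x":93},"t":{"mft":27,"s":28,"zkf":16,"zxy":59}},"s":{"mbs":{"hp":17,"m":70},"oio":{"je":18,"jpy":54,"jze":16},"yic":{"j":4,"nav":76,"zht":42},"yp":{"ign":88,"nhu":88,"pri":9,"rz":76}},"xy":{"f":{"gn":60,"rb":91},"kqz":[43,42,7,3],"nok":[87,24,84],"to":[92,67,17,53]}}
After op 4 (add /s/oio/y 28): {"p":{"hdl":[44,45,37,25,0],"jvw":0},"qy":{"dho":[4,33,7],"hqn":{"ai":69,"ht":93,"l":69,"ns":99},"s":{"t":51,"tjw":36,"x":93},"t":{"mft":27,"s":28,"zkf":16,"zxy":59}},"s":{"mbs":{"hp":17,"m":70},"oio":{"je":18,"jpy":54,"jze":16,"y":28},"yic":{"j":4,"nav":76,"zht":42},"yp":{"ign":88,"nhu":88,"pri":9,"rz":76}},"xy":{"f":{"gn":60,"rb":91},"kqz":[43,42,7,3],"nok":[87,24,84],"to":[92,67,17,53]}}
After op 5 (remove /xy/nok/2): {"p":{"hdl":[44,45,37,25,0],"jvw":0},"qy":{"dho":[4,33,7],"hqn":{"ai":69,"ht":93,"l":69,"ns":99},"s":{"t":51,"tjw":36,"x":93},"t":{"mft":27,"s":28,"zkf":16,"zxy":59}},"s":{"mbs":{"hp":17,"m":70},"oio":{"je":18,"jpy":54,"jze":16,"y":28},"yic":{"j":4,"nav":76,"zht":42},"yp":{"ign":88,"nhu":88,"pri":9,"rz":76}},"xy":{"f":{"gn":60,"rb":91},"kqz":[43,42,7,3],"nok":[87,24],"to":[92,67,17,53]}}
After op 6 (add /qy/t/e 83): {"p":{"hdl":[44,45,37,25,0],"jvw":0},"qy":{"dho":[4,33,7],"hqn":{"ai":69,"ht":93,"l":69,"ns":99},"s":{"t":51,"tjw":36,"x":93},"t":{"e":83,"mft":27,"s":28,"zkf":16,"zxy":59}},"s":{"mbs":{"hp":17,"m":70},"oio":{"je":18,"jpy":54,"jze":16,"y":28},"yic":{"j":4,"nav":76,"zht":42},"yp":{"ign":88,"nhu":88,"pri":9,"rz":76}},"xy":{"f":{"gn":60,"rb":91},"kqz":[43,42,7,3],"nok":[87,24],"to":[92,67,17,53]}}
After op 7 (replace /xy/kqz/0 30): {"p":{"hdl":[44,45,37,25,0],"jvw":0},"qy":{"dho":[4,33,7],"hqn":{"ai":69,"ht":93,"l":69,"ns":99},"s":{"t":51,"tjw":36,"x":93},"t":{"e":83,"mft":27,"s":28,"zkf":16,"zxy":59}},"s":{"mbs":{"hp":17,"m":70},"oio":{"je":18,"jpy":54,"jze":16,"y":28},"yic":{"j":4,"nav":76,"zht":42},"yp":{"ign":88,"nhu":88,"pri":9,"rz":76}},"xy":{"f":{"gn":60,"rb":91},"kqz":[30,42,7,3],"nok":[87,24],"to":[92,67,17,53]}}

Answer: {"p":{"hdl":[44,45,37,25,0],"jvw":0},"qy":{"dho":[4,33,7],"hqn":{"ai":69,"ht":93,"l":69,"ns":99},"s":{"t":51,"tjw":36,"x":93},"t":{"e":83,"mft":27,"s":28,"zkf":16,"zxy":59}},"s":{"mbs":{"hp":17,"m":70},"oio":{"je":18,"jpy":54,"jze":16,"y":28},"yic":{"j":4,"nav":76,"zht":42},"yp":{"ign":88,"nhu":88,"pri":9,"rz":76}},"xy":{"f":{"gn":60,"rb":91},"kqz":[30,42,7,3],"nok":[87,24],"to":[92,67,17,53]}}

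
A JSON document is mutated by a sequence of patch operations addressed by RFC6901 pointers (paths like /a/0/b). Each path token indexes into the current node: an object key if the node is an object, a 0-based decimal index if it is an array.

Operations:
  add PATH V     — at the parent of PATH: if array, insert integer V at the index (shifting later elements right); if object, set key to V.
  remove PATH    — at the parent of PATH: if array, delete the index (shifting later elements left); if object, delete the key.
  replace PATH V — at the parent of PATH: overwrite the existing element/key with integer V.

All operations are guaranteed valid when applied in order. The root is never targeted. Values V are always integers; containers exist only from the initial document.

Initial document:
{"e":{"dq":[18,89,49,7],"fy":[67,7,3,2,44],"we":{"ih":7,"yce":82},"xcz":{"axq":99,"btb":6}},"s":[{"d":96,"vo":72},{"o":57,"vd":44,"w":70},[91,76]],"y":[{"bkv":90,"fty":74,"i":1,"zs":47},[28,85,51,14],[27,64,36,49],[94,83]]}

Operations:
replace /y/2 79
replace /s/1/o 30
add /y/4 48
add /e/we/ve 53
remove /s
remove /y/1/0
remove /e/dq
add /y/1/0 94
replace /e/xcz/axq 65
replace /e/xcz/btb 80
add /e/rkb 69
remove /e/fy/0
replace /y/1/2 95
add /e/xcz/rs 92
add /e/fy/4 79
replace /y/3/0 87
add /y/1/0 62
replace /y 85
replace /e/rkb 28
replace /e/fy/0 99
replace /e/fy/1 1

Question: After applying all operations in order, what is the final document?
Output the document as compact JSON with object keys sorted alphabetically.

Answer: {"e":{"fy":[99,1,2,44,79],"rkb":28,"we":{"ih":7,"ve":53,"yce":82},"xcz":{"axq":65,"btb":80,"rs":92}},"y":85}

Derivation:
After op 1 (replace /y/2 79): {"e":{"dq":[18,89,49,7],"fy":[67,7,3,2,44],"we":{"ih":7,"yce":82},"xcz":{"axq":99,"btb":6}},"s":[{"d":96,"vo":72},{"o":57,"vd":44,"w":70},[91,76]],"y":[{"bkv":90,"fty":74,"i":1,"zs":47},[28,85,51,14],79,[94,83]]}
After op 2 (replace /s/1/o 30): {"e":{"dq":[18,89,49,7],"fy":[67,7,3,2,44],"we":{"ih":7,"yce":82},"xcz":{"axq":99,"btb":6}},"s":[{"d":96,"vo":72},{"o":30,"vd":44,"w":70},[91,76]],"y":[{"bkv":90,"fty":74,"i":1,"zs":47},[28,85,51,14],79,[94,83]]}
After op 3 (add /y/4 48): {"e":{"dq":[18,89,49,7],"fy":[67,7,3,2,44],"we":{"ih":7,"yce":82},"xcz":{"axq":99,"btb":6}},"s":[{"d":96,"vo":72},{"o":30,"vd":44,"w":70},[91,76]],"y":[{"bkv":90,"fty":74,"i":1,"zs":47},[28,85,51,14],79,[94,83],48]}
After op 4 (add /e/we/ve 53): {"e":{"dq":[18,89,49,7],"fy":[67,7,3,2,44],"we":{"ih":7,"ve":53,"yce":82},"xcz":{"axq":99,"btb":6}},"s":[{"d":96,"vo":72},{"o":30,"vd":44,"w":70},[91,76]],"y":[{"bkv":90,"fty":74,"i":1,"zs":47},[28,85,51,14],79,[94,83],48]}
After op 5 (remove /s): {"e":{"dq":[18,89,49,7],"fy":[67,7,3,2,44],"we":{"ih":7,"ve":53,"yce":82},"xcz":{"axq":99,"btb":6}},"y":[{"bkv":90,"fty":74,"i":1,"zs":47},[28,85,51,14],79,[94,83],48]}
After op 6 (remove /y/1/0): {"e":{"dq":[18,89,49,7],"fy":[67,7,3,2,44],"we":{"ih":7,"ve":53,"yce":82},"xcz":{"axq":99,"btb":6}},"y":[{"bkv":90,"fty":74,"i":1,"zs":47},[85,51,14],79,[94,83],48]}
After op 7 (remove /e/dq): {"e":{"fy":[67,7,3,2,44],"we":{"ih":7,"ve":53,"yce":82},"xcz":{"axq":99,"btb":6}},"y":[{"bkv":90,"fty":74,"i":1,"zs":47},[85,51,14],79,[94,83],48]}
After op 8 (add /y/1/0 94): {"e":{"fy":[67,7,3,2,44],"we":{"ih":7,"ve":53,"yce":82},"xcz":{"axq":99,"btb":6}},"y":[{"bkv":90,"fty":74,"i":1,"zs":47},[94,85,51,14],79,[94,83],48]}
After op 9 (replace /e/xcz/axq 65): {"e":{"fy":[67,7,3,2,44],"we":{"ih":7,"ve":53,"yce":82},"xcz":{"axq":65,"btb":6}},"y":[{"bkv":90,"fty":74,"i":1,"zs":47},[94,85,51,14],79,[94,83],48]}
After op 10 (replace /e/xcz/btb 80): {"e":{"fy":[67,7,3,2,44],"we":{"ih":7,"ve":53,"yce":82},"xcz":{"axq":65,"btb":80}},"y":[{"bkv":90,"fty":74,"i":1,"zs":47},[94,85,51,14],79,[94,83],48]}
After op 11 (add /e/rkb 69): {"e":{"fy":[67,7,3,2,44],"rkb":69,"we":{"ih":7,"ve":53,"yce":82},"xcz":{"axq":65,"btb":80}},"y":[{"bkv":90,"fty":74,"i":1,"zs":47},[94,85,51,14],79,[94,83],48]}
After op 12 (remove /e/fy/0): {"e":{"fy":[7,3,2,44],"rkb":69,"we":{"ih":7,"ve":53,"yce":82},"xcz":{"axq":65,"btb":80}},"y":[{"bkv":90,"fty":74,"i":1,"zs":47},[94,85,51,14],79,[94,83],48]}
After op 13 (replace /y/1/2 95): {"e":{"fy":[7,3,2,44],"rkb":69,"we":{"ih":7,"ve":53,"yce":82},"xcz":{"axq":65,"btb":80}},"y":[{"bkv":90,"fty":74,"i":1,"zs":47},[94,85,95,14],79,[94,83],48]}
After op 14 (add /e/xcz/rs 92): {"e":{"fy":[7,3,2,44],"rkb":69,"we":{"ih":7,"ve":53,"yce":82},"xcz":{"axq":65,"btb":80,"rs":92}},"y":[{"bkv":90,"fty":74,"i":1,"zs":47},[94,85,95,14],79,[94,83],48]}
After op 15 (add /e/fy/4 79): {"e":{"fy":[7,3,2,44,79],"rkb":69,"we":{"ih":7,"ve":53,"yce":82},"xcz":{"axq":65,"btb":80,"rs":92}},"y":[{"bkv":90,"fty":74,"i":1,"zs":47},[94,85,95,14],79,[94,83],48]}
After op 16 (replace /y/3/0 87): {"e":{"fy":[7,3,2,44,79],"rkb":69,"we":{"ih":7,"ve":53,"yce":82},"xcz":{"axq":65,"btb":80,"rs":92}},"y":[{"bkv":90,"fty":74,"i":1,"zs":47},[94,85,95,14],79,[87,83],48]}
After op 17 (add /y/1/0 62): {"e":{"fy":[7,3,2,44,79],"rkb":69,"we":{"ih":7,"ve":53,"yce":82},"xcz":{"axq":65,"btb":80,"rs":92}},"y":[{"bkv":90,"fty":74,"i":1,"zs":47},[62,94,85,95,14],79,[87,83],48]}
After op 18 (replace /y 85): {"e":{"fy":[7,3,2,44,79],"rkb":69,"we":{"ih":7,"ve":53,"yce":82},"xcz":{"axq":65,"btb":80,"rs":92}},"y":85}
After op 19 (replace /e/rkb 28): {"e":{"fy":[7,3,2,44,79],"rkb":28,"we":{"ih":7,"ve":53,"yce":82},"xcz":{"axq":65,"btb":80,"rs":92}},"y":85}
After op 20 (replace /e/fy/0 99): {"e":{"fy":[99,3,2,44,79],"rkb":28,"we":{"ih":7,"ve":53,"yce":82},"xcz":{"axq":65,"btb":80,"rs":92}},"y":85}
After op 21 (replace /e/fy/1 1): {"e":{"fy":[99,1,2,44,79],"rkb":28,"we":{"ih":7,"ve":53,"yce":82},"xcz":{"axq":65,"btb":80,"rs":92}},"y":85}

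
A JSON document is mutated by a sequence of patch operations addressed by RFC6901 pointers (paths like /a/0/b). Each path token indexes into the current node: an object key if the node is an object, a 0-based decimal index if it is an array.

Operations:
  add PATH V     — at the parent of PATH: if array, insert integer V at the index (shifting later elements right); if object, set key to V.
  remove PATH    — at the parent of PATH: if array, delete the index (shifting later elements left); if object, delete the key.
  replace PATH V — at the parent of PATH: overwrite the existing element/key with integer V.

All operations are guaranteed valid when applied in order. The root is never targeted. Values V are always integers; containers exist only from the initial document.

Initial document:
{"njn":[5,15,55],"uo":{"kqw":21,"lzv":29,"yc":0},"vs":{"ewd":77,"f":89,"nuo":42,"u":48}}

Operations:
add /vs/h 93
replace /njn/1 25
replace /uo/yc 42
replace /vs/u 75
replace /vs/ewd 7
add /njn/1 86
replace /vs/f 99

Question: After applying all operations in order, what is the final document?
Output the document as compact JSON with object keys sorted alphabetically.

Answer: {"njn":[5,86,25,55],"uo":{"kqw":21,"lzv":29,"yc":42},"vs":{"ewd":7,"f":99,"h":93,"nuo":42,"u":75}}

Derivation:
After op 1 (add /vs/h 93): {"njn":[5,15,55],"uo":{"kqw":21,"lzv":29,"yc":0},"vs":{"ewd":77,"f":89,"h":93,"nuo":42,"u":48}}
After op 2 (replace /njn/1 25): {"njn":[5,25,55],"uo":{"kqw":21,"lzv":29,"yc":0},"vs":{"ewd":77,"f":89,"h":93,"nuo":42,"u":48}}
After op 3 (replace /uo/yc 42): {"njn":[5,25,55],"uo":{"kqw":21,"lzv":29,"yc":42},"vs":{"ewd":77,"f":89,"h":93,"nuo":42,"u":48}}
After op 4 (replace /vs/u 75): {"njn":[5,25,55],"uo":{"kqw":21,"lzv":29,"yc":42},"vs":{"ewd":77,"f":89,"h":93,"nuo":42,"u":75}}
After op 5 (replace /vs/ewd 7): {"njn":[5,25,55],"uo":{"kqw":21,"lzv":29,"yc":42},"vs":{"ewd":7,"f":89,"h":93,"nuo":42,"u":75}}
After op 6 (add /njn/1 86): {"njn":[5,86,25,55],"uo":{"kqw":21,"lzv":29,"yc":42},"vs":{"ewd":7,"f":89,"h":93,"nuo":42,"u":75}}
After op 7 (replace /vs/f 99): {"njn":[5,86,25,55],"uo":{"kqw":21,"lzv":29,"yc":42},"vs":{"ewd":7,"f":99,"h":93,"nuo":42,"u":75}}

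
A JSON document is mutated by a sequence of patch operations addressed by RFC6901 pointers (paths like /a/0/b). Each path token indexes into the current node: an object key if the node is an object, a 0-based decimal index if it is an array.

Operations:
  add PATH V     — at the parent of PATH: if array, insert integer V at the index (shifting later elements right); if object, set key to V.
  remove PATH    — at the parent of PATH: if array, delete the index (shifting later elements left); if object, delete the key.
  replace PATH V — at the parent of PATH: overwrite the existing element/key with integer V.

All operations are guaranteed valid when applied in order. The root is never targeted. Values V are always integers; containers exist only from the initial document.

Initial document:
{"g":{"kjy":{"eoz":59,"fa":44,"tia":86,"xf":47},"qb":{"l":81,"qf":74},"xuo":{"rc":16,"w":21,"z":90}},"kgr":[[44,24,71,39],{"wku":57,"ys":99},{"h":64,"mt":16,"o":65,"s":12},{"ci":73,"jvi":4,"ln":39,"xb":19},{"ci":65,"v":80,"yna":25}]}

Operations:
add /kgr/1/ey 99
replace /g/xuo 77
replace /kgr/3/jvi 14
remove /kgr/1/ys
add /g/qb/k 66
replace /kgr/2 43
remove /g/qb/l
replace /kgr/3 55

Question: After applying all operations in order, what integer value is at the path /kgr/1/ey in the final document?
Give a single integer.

Answer: 99

Derivation:
After op 1 (add /kgr/1/ey 99): {"g":{"kjy":{"eoz":59,"fa":44,"tia":86,"xf":47},"qb":{"l":81,"qf":74},"xuo":{"rc":16,"w":21,"z":90}},"kgr":[[44,24,71,39],{"ey":99,"wku":57,"ys":99},{"h":64,"mt":16,"o":65,"s":12},{"ci":73,"jvi":4,"ln":39,"xb":19},{"ci":65,"v":80,"yna":25}]}
After op 2 (replace /g/xuo 77): {"g":{"kjy":{"eoz":59,"fa":44,"tia":86,"xf":47},"qb":{"l":81,"qf":74},"xuo":77},"kgr":[[44,24,71,39],{"ey":99,"wku":57,"ys":99},{"h":64,"mt":16,"o":65,"s":12},{"ci":73,"jvi":4,"ln":39,"xb":19},{"ci":65,"v":80,"yna":25}]}
After op 3 (replace /kgr/3/jvi 14): {"g":{"kjy":{"eoz":59,"fa":44,"tia":86,"xf":47},"qb":{"l":81,"qf":74},"xuo":77},"kgr":[[44,24,71,39],{"ey":99,"wku":57,"ys":99},{"h":64,"mt":16,"o":65,"s":12},{"ci":73,"jvi":14,"ln":39,"xb":19},{"ci":65,"v":80,"yna":25}]}
After op 4 (remove /kgr/1/ys): {"g":{"kjy":{"eoz":59,"fa":44,"tia":86,"xf":47},"qb":{"l":81,"qf":74},"xuo":77},"kgr":[[44,24,71,39],{"ey":99,"wku":57},{"h":64,"mt":16,"o":65,"s":12},{"ci":73,"jvi":14,"ln":39,"xb":19},{"ci":65,"v":80,"yna":25}]}
After op 5 (add /g/qb/k 66): {"g":{"kjy":{"eoz":59,"fa":44,"tia":86,"xf":47},"qb":{"k":66,"l":81,"qf":74},"xuo":77},"kgr":[[44,24,71,39],{"ey":99,"wku":57},{"h":64,"mt":16,"o":65,"s":12},{"ci":73,"jvi":14,"ln":39,"xb":19},{"ci":65,"v":80,"yna":25}]}
After op 6 (replace /kgr/2 43): {"g":{"kjy":{"eoz":59,"fa":44,"tia":86,"xf":47},"qb":{"k":66,"l":81,"qf":74},"xuo":77},"kgr":[[44,24,71,39],{"ey":99,"wku":57},43,{"ci":73,"jvi":14,"ln":39,"xb":19},{"ci":65,"v":80,"yna":25}]}
After op 7 (remove /g/qb/l): {"g":{"kjy":{"eoz":59,"fa":44,"tia":86,"xf":47},"qb":{"k":66,"qf":74},"xuo":77},"kgr":[[44,24,71,39],{"ey":99,"wku":57},43,{"ci":73,"jvi":14,"ln":39,"xb":19},{"ci":65,"v":80,"yna":25}]}
After op 8 (replace /kgr/3 55): {"g":{"kjy":{"eoz":59,"fa":44,"tia":86,"xf":47},"qb":{"k":66,"qf":74},"xuo":77},"kgr":[[44,24,71,39],{"ey":99,"wku":57},43,55,{"ci":65,"v":80,"yna":25}]}
Value at /kgr/1/ey: 99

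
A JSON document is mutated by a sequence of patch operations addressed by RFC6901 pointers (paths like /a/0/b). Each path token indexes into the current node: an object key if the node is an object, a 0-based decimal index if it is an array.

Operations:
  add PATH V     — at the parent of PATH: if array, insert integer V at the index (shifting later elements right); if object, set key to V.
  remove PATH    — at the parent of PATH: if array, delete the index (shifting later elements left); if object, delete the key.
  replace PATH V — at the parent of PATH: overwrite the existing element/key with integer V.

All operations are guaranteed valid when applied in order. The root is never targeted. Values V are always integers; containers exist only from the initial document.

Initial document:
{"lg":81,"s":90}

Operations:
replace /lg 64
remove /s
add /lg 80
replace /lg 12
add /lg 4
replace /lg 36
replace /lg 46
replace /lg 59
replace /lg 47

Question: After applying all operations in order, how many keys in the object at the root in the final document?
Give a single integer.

Answer: 1

Derivation:
After op 1 (replace /lg 64): {"lg":64,"s":90}
After op 2 (remove /s): {"lg":64}
After op 3 (add /lg 80): {"lg":80}
After op 4 (replace /lg 12): {"lg":12}
After op 5 (add /lg 4): {"lg":4}
After op 6 (replace /lg 36): {"lg":36}
After op 7 (replace /lg 46): {"lg":46}
After op 8 (replace /lg 59): {"lg":59}
After op 9 (replace /lg 47): {"lg":47}
Size at the root: 1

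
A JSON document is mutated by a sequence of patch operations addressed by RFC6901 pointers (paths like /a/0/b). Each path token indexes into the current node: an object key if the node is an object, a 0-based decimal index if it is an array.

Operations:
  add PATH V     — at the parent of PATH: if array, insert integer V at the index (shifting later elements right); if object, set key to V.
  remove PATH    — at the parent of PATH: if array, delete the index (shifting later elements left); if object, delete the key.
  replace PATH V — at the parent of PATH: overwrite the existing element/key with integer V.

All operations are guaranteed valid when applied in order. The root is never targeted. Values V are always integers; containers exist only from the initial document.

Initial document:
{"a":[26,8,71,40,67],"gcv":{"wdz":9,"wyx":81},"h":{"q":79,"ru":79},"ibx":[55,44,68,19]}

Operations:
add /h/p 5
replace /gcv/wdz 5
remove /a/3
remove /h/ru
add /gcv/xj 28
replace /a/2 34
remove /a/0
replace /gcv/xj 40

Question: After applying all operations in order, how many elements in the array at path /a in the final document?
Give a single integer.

Answer: 3

Derivation:
After op 1 (add /h/p 5): {"a":[26,8,71,40,67],"gcv":{"wdz":9,"wyx":81},"h":{"p":5,"q":79,"ru":79},"ibx":[55,44,68,19]}
After op 2 (replace /gcv/wdz 5): {"a":[26,8,71,40,67],"gcv":{"wdz":5,"wyx":81},"h":{"p":5,"q":79,"ru":79},"ibx":[55,44,68,19]}
After op 3 (remove /a/3): {"a":[26,8,71,67],"gcv":{"wdz":5,"wyx":81},"h":{"p":5,"q":79,"ru":79},"ibx":[55,44,68,19]}
After op 4 (remove /h/ru): {"a":[26,8,71,67],"gcv":{"wdz":5,"wyx":81},"h":{"p":5,"q":79},"ibx":[55,44,68,19]}
After op 5 (add /gcv/xj 28): {"a":[26,8,71,67],"gcv":{"wdz":5,"wyx":81,"xj":28},"h":{"p":5,"q":79},"ibx":[55,44,68,19]}
After op 6 (replace /a/2 34): {"a":[26,8,34,67],"gcv":{"wdz":5,"wyx":81,"xj":28},"h":{"p":5,"q":79},"ibx":[55,44,68,19]}
After op 7 (remove /a/0): {"a":[8,34,67],"gcv":{"wdz":5,"wyx":81,"xj":28},"h":{"p":5,"q":79},"ibx":[55,44,68,19]}
After op 8 (replace /gcv/xj 40): {"a":[8,34,67],"gcv":{"wdz":5,"wyx":81,"xj":40},"h":{"p":5,"q":79},"ibx":[55,44,68,19]}
Size at path /a: 3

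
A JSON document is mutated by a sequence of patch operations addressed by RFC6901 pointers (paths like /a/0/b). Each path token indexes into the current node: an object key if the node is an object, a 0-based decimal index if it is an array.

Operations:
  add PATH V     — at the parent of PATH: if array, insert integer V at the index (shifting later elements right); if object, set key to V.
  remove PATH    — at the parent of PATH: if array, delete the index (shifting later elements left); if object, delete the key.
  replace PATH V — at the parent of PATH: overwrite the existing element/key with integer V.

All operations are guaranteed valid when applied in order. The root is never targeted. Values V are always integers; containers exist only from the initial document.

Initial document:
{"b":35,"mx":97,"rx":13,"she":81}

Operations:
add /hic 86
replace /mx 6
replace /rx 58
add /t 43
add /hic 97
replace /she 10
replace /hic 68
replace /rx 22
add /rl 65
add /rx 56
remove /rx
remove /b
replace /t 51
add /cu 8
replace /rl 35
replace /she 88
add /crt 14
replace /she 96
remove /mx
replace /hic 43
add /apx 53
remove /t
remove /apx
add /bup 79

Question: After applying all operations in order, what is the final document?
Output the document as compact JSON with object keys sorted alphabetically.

After op 1 (add /hic 86): {"b":35,"hic":86,"mx":97,"rx":13,"she":81}
After op 2 (replace /mx 6): {"b":35,"hic":86,"mx":6,"rx":13,"she":81}
After op 3 (replace /rx 58): {"b":35,"hic":86,"mx":6,"rx":58,"she":81}
After op 4 (add /t 43): {"b":35,"hic":86,"mx":6,"rx":58,"she":81,"t":43}
After op 5 (add /hic 97): {"b":35,"hic":97,"mx":6,"rx":58,"she":81,"t":43}
After op 6 (replace /she 10): {"b":35,"hic":97,"mx":6,"rx":58,"she":10,"t":43}
After op 7 (replace /hic 68): {"b":35,"hic":68,"mx":6,"rx":58,"she":10,"t":43}
After op 8 (replace /rx 22): {"b":35,"hic":68,"mx":6,"rx":22,"she":10,"t":43}
After op 9 (add /rl 65): {"b":35,"hic":68,"mx":6,"rl":65,"rx":22,"she":10,"t":43}
After op 10 (add /rx 56): {"b":35,"hic":68,"mx":6,"rl":65,"rx":56,"she":10,"t":43}
After op 11 (remove /rx): {"b":35,"hic":68,"mx":6,"rl":65,"she":10,"t":43}
After op 12 (remove /b): {"hic":68,"mx":6,"rl":65,"she":10,"t":43}
After op 13 (replace /t 51): {"hic":68,"mx":6,"rl":65,"she":10,"t":51}
After op 14 (add /cu 8): {"cu":8,"hic":68,"mx":6,"rl":65,"she":10,"t":51}
After op 15 (replace /rl 35): {"cu":8,"hic":68,"mx":6,"rl":35,"she":10,"t":51}
After op 16 (replace /she 88): {"cu":8,"hic":68,"mx":6,"rl":35,"she":88,"t":51}
After op 17 (add /crt 14): {"crt":14,"cu":8,"hic":68,"mx":6,"rl":35,"she":88,"t":51}
After op 18 (replace /she 96): {"crt":14,"cu":8,"hic":68,"mx":6,"rl":35,"she":96,"t":51}
After op 19 (remove /mx): {"crt":14,"cu":8,"hic":68,"rl":35,"she":96,"t":51}
After op 20 (replace /hic 43): {"crt":14,"cu":8,"hic":43,"rl":35,"she":96,"t":51}
After op 21 (add /apx 53): {"apx":53,"crt":14,"cu":8,"hic":43,"rl":35,"she":96,"t":51}
After op 22 (remove /t): {"apx":53,"crt":14,"cu":8,"hic":43,"rl":35,"she":96}
After op 23 (remove /apx): {"crt":14,"cu":8,"hic":43,"rl":35,"she":96}
After op 24 (add /bup 79): {"bup":79,"crt":14,"cu":8,"hic":43,"rl":35,"she":96}

Answer: {"bup":79,"crt":14,"cu":8,"hic":43,"rl":35,"she":96}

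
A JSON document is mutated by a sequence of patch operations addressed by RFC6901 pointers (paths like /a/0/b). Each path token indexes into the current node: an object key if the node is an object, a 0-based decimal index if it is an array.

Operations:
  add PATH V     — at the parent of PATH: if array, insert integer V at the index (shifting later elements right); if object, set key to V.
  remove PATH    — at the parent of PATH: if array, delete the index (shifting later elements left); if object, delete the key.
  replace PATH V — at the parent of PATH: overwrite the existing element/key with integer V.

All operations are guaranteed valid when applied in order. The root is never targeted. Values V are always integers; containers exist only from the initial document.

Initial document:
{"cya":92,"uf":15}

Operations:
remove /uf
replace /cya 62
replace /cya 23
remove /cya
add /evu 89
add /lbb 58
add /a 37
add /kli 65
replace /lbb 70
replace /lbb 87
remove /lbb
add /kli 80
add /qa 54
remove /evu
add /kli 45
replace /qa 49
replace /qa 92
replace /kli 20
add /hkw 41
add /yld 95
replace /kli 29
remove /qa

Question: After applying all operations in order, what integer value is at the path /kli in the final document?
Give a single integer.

After op 1 (remove /uf): {"cya":92}
After op 2 (replace /cya 62): {"cya":62}
After op 3 (replace /cya 23): {"cya":23}
After op 4 (remove /cya): {}
After op 5 (add /evu 89): {"evu":89}
After op 6 (add /lbb 58): {"evu":89,"lbb":58}
After op 7 (add /a 37): {"a":37,"evu":89,"lbb":58}
After op 8 (add /kli 65): {"a":37,"evu":89,"kli":65,"lbb":58}
After op 9 (replace /lbb 70): {"a":37,"evu":89,"kli":65,"lbb":70}
After op 10 (replace /lbb 87): {"a":37,"evu":89,"kli":65,"lbb":87}
After op 11 (remove /lbb): {"a":37,"evu":89,"kli":65}
After op 12 (add /kli 80): {"a":37,"evu":89,"kli":80}
After op 13 (add /qa 54): {"a":37,"evu":89,"kli":80,"qa":54}
After op 14 (remove /evu): {"a":37,"kli":80,"qa":54}
After op 15 (add /kli 45): {"a":37,"kli":45,"qa":54}
After op 16 (replace /qa 49): {"a":37,"kli":45,"qa":49}
After op 17 (replace /qa 92): {"a":37,"kli":45,"qa":92}
After op 18 (replace /kli 20): {"a":37,"kli":20,"qa":92}
After op 19 (add /hkw 41): {"a":37,"hkw":41,"kli":20,"qa":92}
After op 20 (add /yld 95): {"a":37,"hkw":41,"kli":20,"qa":92,"yld":95}
After op 21 (replace /kli 29): {"a":37,"hkw":41,"kli":29,"qa":92,"yld":95}
After op 22 (remove /qa): {"a":37,"hkw":41,"kli":29,"yld":95}
Value at /kli: 29

Answer: 29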